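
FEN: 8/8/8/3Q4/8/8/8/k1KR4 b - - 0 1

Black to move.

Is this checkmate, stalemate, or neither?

stalemate

Black to move; black king on a1.
In check: no.
King squares — b1: attacked by Kc1; a2: attacked by Qd5; b2: attacked by Kc1.
Legal moves for Black: none.
Not in check and no legal moves → stalemate.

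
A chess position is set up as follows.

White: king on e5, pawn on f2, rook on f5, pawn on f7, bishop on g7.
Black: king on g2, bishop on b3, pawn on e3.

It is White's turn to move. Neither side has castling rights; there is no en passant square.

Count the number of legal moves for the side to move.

21

White to move; king on e5.
In check: no.
Legal moves: Bh8, Bf8, Bh6, Bf6, Rf6, Rh5, Rg5+, Rf4, Rf3, Kf6, Kd6, Kf4, Ke4, Kd4, fxe3, f8=Q, f8=R, f8=B, f8=N, f3, f4.
Count: 21.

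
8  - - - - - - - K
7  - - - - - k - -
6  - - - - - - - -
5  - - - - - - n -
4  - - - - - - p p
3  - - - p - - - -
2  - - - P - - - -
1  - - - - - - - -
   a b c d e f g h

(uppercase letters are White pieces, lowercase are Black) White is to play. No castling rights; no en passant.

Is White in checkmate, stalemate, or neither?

stalemate

White to move; white king on h8.
In check: no.
King squares — g7: attacked by Kf7; h7: attacked by Ng5; g8: attacked by Kf7.
Legal moves for White: none.
Not in check and no legal moves → stalemate.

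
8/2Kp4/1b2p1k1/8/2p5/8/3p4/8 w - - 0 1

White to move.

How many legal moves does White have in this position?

White to move; king on c7.
In check: yes, from the black bishop on b6.
Legal moves: Kc8, Kb8, Kxd7, Kb7, Kd6, Kxb6.
Count: 6.

6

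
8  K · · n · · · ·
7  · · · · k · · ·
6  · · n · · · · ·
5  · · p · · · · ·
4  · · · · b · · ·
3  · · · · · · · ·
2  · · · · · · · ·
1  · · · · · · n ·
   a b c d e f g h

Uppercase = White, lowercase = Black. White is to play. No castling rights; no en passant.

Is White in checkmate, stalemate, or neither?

White to move; white king on a8.
In check: no.
King squares — a7: attacked by Nc6; b7: attacked by Nd8; b8: attacked by Nc6.
Legal moves for White: none.
Not in check and no legal moves → stalemate.

stalemate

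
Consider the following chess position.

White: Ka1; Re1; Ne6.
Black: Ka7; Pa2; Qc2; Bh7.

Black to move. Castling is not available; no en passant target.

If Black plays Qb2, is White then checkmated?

After Qb2: white king on a1; in check: yes, from the black queen on b2.
White has 1 legal reply: Kxb2.
In check but a legal move exists → not checkmate.

no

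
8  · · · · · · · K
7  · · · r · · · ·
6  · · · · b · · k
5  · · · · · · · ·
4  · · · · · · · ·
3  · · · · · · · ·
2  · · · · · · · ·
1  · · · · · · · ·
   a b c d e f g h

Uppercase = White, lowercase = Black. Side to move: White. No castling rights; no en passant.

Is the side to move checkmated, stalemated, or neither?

stalemate

White to move; white king on h8.
In check: no.
King squares — g7: attacked by Kh6; h7: attacked by Kh6; g8: attacked by Be6.
Legal moves for White: none.
Not in check and no legal moves → stalemate.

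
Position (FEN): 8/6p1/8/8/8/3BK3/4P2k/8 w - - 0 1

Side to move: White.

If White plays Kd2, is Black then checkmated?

After Kd2: black king on h2; in check: no.
Black is not in check, so this cannot be checkmate.

no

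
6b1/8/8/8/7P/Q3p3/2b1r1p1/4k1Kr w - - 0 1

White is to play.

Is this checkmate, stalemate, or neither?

checkmate

White to move; white king on g1.
In check: yes, from the black rook on h1.
King squares — f1: attacked by Ke1; h1: attacked by Pg2; f2: attacked by Ke1; g2: attacked by Re2; h2: attacked by Rh1.
Legal moves for White: none.
In check with no legal moves → checkmate.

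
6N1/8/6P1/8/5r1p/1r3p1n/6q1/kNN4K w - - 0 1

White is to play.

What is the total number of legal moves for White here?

White to move; king on h1.
In check: yes, from the black queen on g2.
Legal moves: none.
Count: 0.

0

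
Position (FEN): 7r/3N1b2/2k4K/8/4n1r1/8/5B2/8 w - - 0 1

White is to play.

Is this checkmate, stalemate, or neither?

checkmate

White to move; white king on h6.
In check: yes, from the black rook on h8.
King squares — g5: attacked by Ne4; h5: attacked by Bf7; g6: attacked by Rg4; g7: attacked by Rg4; h7: attacked by Rh8.
Legal moves for White: none.
In check with no legal moves → checkmate.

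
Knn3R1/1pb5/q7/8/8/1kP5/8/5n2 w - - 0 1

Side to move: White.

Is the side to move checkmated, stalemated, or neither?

White to move; white king on a8.
In check: yes, from the black queen on a6.
King squares — a7: attacked by Qa6; b7: attacked by Qa6; b8: attacked by Bc7.
Legal moves for White: none.
In check with no legal moves → checkmate.

checkmate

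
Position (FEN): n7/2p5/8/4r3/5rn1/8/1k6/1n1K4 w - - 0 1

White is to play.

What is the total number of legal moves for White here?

White to move; king on d1.
In check: no.
Legal moves: none.
Count: 0.

0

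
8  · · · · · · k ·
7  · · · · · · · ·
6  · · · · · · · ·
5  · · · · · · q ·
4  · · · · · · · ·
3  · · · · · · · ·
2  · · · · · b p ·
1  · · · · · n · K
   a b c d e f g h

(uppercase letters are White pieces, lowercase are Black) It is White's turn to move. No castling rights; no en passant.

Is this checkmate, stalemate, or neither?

checkmate

White to move; white king on h1.
In check: yes, from the black pawn on g2.
King squares — g1: attacked by Bf2; g2: attacked by Qg5; h2: attacked by Nf1.
Legal moves for White: none.
In check with no legal moves → checkmate.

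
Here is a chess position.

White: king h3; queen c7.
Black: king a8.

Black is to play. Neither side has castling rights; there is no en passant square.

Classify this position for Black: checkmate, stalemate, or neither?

stalemate

Black to move; black king on a8.
In check: no.
King squares — a7: attacked by Qc7; b7: attacked by Qc7; b8: attacked by Qc7.
Legal moves for Black: none.
Not in check and no legal moves → stalemate.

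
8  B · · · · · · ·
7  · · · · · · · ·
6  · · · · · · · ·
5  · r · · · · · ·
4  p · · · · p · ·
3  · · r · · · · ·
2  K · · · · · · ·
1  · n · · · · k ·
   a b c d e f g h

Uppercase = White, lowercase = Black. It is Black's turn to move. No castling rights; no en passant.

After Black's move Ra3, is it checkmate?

yes

After Ra3: white king on a2; in check: yes, from the black rook on a3.
King squares — a1: attacked by Ra3; b1: attacked by Rb5; b2: attacked by Rb5; a3: attacked by Nb1; b3: attacked by Ra3.
White has no legal moves → checkmate.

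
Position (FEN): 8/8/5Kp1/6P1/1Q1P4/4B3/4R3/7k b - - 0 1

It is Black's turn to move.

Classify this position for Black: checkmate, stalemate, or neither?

Black to move; black king on h1.
In check: no.
King squares — g1: attacked by Be3; g2: attacked by Re2; h2: attacked by Re2.
Legal moves for Black: none.
Not in check and no legal moves → stalemate.

stalemate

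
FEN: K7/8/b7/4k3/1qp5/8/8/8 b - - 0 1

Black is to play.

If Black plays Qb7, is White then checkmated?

After Qb7: white king on a8; in check: yes, from the black queen on b7.
King squares — a7: attacked by Qb7; b7: attacked by Ba6; b8: attacked by Qb7.
White has no legal moves → checkmate.

yes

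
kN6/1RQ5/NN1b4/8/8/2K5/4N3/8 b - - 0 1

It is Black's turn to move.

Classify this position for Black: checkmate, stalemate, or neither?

Black to move; black king on a8.
In check: yes, from the white knight on b6.
King squares — a7: attacked by Rb7; b7: attacked by Qc7; b8: attacked by Na6.
Legal moves for Black: none.
In check with no legal moves → checkmate.

checkmate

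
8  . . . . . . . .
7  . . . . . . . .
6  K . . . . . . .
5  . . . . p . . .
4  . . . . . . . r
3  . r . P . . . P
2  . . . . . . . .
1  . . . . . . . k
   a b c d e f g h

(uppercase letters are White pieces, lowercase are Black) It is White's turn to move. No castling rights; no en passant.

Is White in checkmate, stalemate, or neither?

White to move; white king on a6.
In check: no.
Legal moves for White: Ka7, Ka5, d4.
White has 3 legal moves and is not in check → neither.

neither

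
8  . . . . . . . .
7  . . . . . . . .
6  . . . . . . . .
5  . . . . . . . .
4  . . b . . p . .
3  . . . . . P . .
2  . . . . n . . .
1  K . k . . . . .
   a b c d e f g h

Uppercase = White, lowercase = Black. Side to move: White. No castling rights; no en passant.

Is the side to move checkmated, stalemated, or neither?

White to move; white king on a1.
In check: no.
King squares — b1: attacked by Kc1; a2: attacked by Bc4; b2: attacked by Kc1.
Legal moves for White: none.
Not in check and no legal moves → stalemate.

stalemate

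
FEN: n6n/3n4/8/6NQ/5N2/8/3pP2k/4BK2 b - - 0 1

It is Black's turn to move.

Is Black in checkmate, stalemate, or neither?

Black to move; black king on h2.
In check: yes, from the white queen on h5.
King squares — g1: attacked by Kf1; h1: attacked by Qh5; g2: attacked by Kf1; g3: attacked by Be1; h3: attacked by Nf4.
Legal moves for Black: none.
In check with no legal moves → checkmate.

checkmate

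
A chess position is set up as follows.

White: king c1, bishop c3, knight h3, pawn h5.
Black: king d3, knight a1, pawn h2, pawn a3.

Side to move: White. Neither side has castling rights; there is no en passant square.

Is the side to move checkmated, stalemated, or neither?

White to move; white king on c1.
In check: no.
Legal moves for White: Ng5, Nf4+, Nf2+, Ng1, Bh8, Bg7, Bf6, Be5, Ba5, Bd4, Bb4, Bd2, Bb2, Be1, Bxa1, Kd1, Kb1, h6.
White has 18 legal moves and is not in check → neither.

neither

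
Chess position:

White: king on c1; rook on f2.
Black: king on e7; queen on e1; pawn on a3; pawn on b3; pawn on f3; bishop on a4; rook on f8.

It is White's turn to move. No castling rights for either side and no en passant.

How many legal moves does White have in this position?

0

White to move; king on c1.
In check: yes, from the black queen on e1.
Legal moves: none.
Count: 0.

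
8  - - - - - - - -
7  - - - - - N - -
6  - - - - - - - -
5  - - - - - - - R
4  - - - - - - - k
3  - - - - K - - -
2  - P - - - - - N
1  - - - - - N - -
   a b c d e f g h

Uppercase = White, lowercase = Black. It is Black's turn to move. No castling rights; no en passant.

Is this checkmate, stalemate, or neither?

Black to move; black king on h4.
In check: yes, from the white rook on h5.
King squares — g3: attacked by Nf1; h3: attacked by Rh5; g4: attacked by Nh2; g5: attacked by Rh5; h5: available.
Legal moves for Black: Kxh5.
Black is in check but has 1 legal move → neither.

neither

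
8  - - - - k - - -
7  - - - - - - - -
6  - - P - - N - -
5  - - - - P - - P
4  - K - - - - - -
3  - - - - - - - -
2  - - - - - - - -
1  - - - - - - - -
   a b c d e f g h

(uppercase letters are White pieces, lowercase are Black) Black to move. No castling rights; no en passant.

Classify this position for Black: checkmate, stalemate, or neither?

neither

Black to move; black king on e8.
In check: yes, from the white knight on f6.
Legal moves for Black: Kf8, Kd8, Kf7, Ke7.
Black is in check but has 4 legal moves → neither.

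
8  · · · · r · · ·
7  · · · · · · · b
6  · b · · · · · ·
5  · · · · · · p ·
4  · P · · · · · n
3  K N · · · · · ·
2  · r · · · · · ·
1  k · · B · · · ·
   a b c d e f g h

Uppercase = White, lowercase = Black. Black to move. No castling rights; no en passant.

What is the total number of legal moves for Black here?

2

Black to move; king on a1.
In check: yes, from the white knight on b3.
Legal moves: Kb1, Rxb3+.
Count: 2.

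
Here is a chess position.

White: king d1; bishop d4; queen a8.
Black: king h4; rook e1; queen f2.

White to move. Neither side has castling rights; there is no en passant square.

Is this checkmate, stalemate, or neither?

White to move; white king on d1.
In check: yes, from the black rook on e1.
King squares — c1: attacked by Re1; e1: attacked by Qf2; c2: attacked by Qf2; d2: attacked by Qf2; e2: attacked by Re1.
Legal moves for White: none.
In check with no legal moves → checkmate.

checkmate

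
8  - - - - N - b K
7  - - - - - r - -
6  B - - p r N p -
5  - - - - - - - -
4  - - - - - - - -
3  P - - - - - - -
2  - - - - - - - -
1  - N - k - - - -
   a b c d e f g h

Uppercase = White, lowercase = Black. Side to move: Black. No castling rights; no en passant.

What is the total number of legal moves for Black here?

Black to move; king on d1.
In check: no.
Legal moves: Bh7, Rf8, Rh7+, Rg7, Rfe7, Rd7, Rc7, Rb7, Ra7, Rfxf6, Rxe8, Ree7, Rexf6, Re5, Re4, Re3, Re2, Re1, Kc2, Ke1, Kc1, g5, d5.
Count: 23.

23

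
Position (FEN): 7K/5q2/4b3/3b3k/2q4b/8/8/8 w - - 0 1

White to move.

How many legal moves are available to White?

0

White to move; king on h8.
In check: no.
Legal moves: none.
Count: 0.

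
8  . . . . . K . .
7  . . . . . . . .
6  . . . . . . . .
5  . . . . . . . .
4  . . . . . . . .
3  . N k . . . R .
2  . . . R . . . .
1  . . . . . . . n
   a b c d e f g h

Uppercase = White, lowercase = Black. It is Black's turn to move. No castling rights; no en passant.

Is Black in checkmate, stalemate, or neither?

neither

Black to move; black king on c3.
In check: yes, from the white rook on g3.
Legal moves for Black: Kc4, Kb4, Nxg3.
Black is in check but has 3 legal moves → neither.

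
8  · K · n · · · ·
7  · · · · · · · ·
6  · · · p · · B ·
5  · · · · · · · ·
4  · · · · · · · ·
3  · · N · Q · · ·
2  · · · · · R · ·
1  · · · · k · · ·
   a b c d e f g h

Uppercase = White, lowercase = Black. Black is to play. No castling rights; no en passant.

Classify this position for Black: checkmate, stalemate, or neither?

Black to move; black king on e1.
In check: yes, from the white queen on e3.
King squares — d1: attacked by Nc3; f1: attacked by Rf2; d2: attacked by Rf2; e2: attacked by Rf2; f2: attacked by Qe3.
Legal moves for Black: none.
In check with no legal moves → checkmate.

checkmate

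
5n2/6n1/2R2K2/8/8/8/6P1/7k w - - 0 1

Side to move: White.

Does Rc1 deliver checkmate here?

After Rc1: black king on h1; in check: yes, from the white rook on c1.
Black has 2 legal replies: Kh2, Kxg2.
In check but a legal move exists → not checkmate.

no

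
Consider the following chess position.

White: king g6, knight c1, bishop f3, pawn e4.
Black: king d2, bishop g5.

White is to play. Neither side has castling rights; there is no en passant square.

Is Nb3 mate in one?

no

After Nb3: black king on d2; in check: yes, from the white knight on b3.
Black has 5 legal replies: Ke3, Kd3, Kc3, Kc2, Ke1.
In check but a legal move exists → not checkmate.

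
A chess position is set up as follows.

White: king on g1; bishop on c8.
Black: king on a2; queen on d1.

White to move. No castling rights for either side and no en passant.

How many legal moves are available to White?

White to move; king on g1.
In check: yes, from the black queen on d1.
Legal moves: Kh2, Kg2, Kf2.
Count: 3.

3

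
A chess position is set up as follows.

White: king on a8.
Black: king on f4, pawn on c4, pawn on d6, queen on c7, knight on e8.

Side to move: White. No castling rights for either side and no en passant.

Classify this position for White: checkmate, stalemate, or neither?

White to move; white king on a8.
In check: no.
King squares — a7: attacked by Qc7; b7: attacked by Qc7; b8: attacked by Qc7.
Legal moves for White: none.
Not in check and no legal moves → stalemate.

stalemate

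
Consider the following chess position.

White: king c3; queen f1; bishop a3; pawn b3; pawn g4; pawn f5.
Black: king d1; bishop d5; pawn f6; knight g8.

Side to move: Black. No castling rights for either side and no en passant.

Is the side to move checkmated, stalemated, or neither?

Black to move; black king on d1.
In check: yes, from the white queen on f1.
King squares — c1: attacked by Qf1; e1: attacked by Qf1; c2: attacked by Kc3; d2: attacked by Kc3; e2: attacked by Qf1.
Legal moves for Black: none.
In check with no legal moves → checkmate.

checkmate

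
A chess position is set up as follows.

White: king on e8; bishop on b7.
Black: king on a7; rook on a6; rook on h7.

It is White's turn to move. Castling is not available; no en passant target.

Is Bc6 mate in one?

no

After Bc6: black king on a7; in check: no.
Black is not in check, so this cannot be checkmate.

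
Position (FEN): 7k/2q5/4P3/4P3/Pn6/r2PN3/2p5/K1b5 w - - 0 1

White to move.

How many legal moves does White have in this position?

White to move; king on a1.
In check: yes, from the black rook on a3.
Legal moves: none.
Count: 0.

0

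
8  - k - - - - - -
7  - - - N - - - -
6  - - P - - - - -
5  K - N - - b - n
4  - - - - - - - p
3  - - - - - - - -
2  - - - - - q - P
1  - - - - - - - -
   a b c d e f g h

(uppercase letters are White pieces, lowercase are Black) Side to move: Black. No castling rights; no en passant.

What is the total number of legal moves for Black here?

5

Black to move; king on b8.
In check: yes, from the white knight on d7.
Legal moves: Kc8, Ka8, Kc7, Ka7, Bxd7.
Count: 5.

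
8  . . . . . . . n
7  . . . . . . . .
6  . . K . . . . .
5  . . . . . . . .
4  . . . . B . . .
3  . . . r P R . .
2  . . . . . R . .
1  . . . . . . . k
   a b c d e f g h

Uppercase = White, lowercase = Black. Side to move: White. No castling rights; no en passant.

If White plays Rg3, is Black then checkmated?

After Rg3: black king on h1; in check: yes, from the white bishop on e4.
King squares — g1: attacked by Rg3; g2: attacked by Rf2; h2: attacked by Rf2.
Black has no legal moves → checkmate.

yes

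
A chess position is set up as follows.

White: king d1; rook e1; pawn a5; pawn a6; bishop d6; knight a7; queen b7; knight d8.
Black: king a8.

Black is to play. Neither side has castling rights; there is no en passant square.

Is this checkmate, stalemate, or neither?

Black to move; black king on a8.
In check: yes, from the white queen on b7.
King squares — a7: attacked by Qb7; b7: attacked by Pa6; b8: attacked by Bd6.
Legal moves for Black: none.
In check with no legal moves → checkmate.

checkmate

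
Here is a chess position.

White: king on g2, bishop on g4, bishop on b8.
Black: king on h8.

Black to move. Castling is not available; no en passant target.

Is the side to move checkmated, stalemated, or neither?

neither

Black to move; black king on h8.
In check: no.
Legal moves for Black: Kg8, Kh7, Kg7.
Black has 3 legal moves and is not in check → neither.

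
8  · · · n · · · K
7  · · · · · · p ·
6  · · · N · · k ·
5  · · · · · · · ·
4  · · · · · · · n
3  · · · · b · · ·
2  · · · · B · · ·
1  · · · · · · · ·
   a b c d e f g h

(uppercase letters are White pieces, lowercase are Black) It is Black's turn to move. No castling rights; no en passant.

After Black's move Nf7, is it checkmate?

no

After Nf7: white king on h8; in check: yes, from the black knight on f7.
White has 2 legal replies: Kg8, Nxf7.
In check but a legal move exists → not checkmate.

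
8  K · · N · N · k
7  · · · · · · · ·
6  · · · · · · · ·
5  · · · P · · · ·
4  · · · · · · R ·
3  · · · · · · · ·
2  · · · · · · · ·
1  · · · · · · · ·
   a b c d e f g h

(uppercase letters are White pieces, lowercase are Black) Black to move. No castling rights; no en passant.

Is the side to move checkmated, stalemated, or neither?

stalemate

Black to move; black king on h8.
In check: no.
King squares — g7: attacked by Rg4; h7: attacked by Nf8; g8: attacked by Rg4.
Legal moves for Black: none.
Not in check and no legal moves → stalemate.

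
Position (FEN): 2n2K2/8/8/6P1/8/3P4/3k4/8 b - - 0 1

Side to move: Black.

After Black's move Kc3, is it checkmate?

After Kc3: white king on f8; in check: no.
White is not in check, so this cannot be checkmate.

no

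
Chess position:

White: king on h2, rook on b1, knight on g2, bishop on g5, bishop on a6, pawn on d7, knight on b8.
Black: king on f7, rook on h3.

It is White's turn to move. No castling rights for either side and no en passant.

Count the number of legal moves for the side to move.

2

White to move; king on h2.
In check: yes, from the black rook on h3.
Legal moves: Kxh3, Kg1.
Count: 2.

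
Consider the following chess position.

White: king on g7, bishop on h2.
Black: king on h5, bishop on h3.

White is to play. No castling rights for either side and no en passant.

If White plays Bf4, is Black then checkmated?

After Bf4: black king on h5; in check: no.
Black is not in check, so this cannot be checkmate.

no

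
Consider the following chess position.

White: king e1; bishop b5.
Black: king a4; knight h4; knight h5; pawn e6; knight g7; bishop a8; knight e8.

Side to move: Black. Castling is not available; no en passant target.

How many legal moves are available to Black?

5

Black to move; king on a4.
In check: yes, from the white bishop on b5.
Legal moves: Kxb5, Ka5, Kb4, Kb3, Ka3.
Count: 5.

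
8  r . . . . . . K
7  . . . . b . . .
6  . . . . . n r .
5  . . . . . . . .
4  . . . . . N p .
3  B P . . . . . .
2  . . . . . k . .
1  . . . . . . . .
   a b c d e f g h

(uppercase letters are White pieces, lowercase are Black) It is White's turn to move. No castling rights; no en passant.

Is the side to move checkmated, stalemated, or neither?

White to move; white king on h8.
In check: yes, from the black rook on a8.
King squares — g7: attacked by Rg6; h7: attacked by Nf6; g8: attacked by Nf6.
Legal moves for White: none.
In check with no legal moves → checkmate.

checkmate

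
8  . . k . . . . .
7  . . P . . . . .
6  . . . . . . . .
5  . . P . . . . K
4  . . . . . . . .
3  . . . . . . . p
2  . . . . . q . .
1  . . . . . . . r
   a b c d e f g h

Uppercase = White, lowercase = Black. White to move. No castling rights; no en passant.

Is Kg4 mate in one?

After Kg4: black king on c8; in check: no.
Black is not in check, so this cannot be checkmate.

no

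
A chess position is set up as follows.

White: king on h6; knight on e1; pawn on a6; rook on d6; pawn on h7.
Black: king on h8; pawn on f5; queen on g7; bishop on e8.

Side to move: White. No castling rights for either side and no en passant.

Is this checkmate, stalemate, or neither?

White to move; white king on h6.
In check: yes, from the black queen on g7.
King squares — g5: attacked by Qg7; h5: attacked by Be8; g6: attacked by Qg7; g7: attacked by Kh8; h7: own pawn.
Legal moves for White: none.
In check with no legal moves → checkmate.

checkmate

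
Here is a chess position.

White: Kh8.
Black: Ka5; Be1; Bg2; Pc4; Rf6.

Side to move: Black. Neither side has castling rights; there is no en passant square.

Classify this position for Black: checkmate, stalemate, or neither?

Black to move; black king on a5.
In check: no.
Legal moves for Black include: Rf8+, Rf7, Rh6+, Rg6, Re6, Rd6, Rc6, Rb6, Ra6, Rf5, Rf4, Rf3, Rf2, Rf1, Kb6, Ka6, Kb5, Kb4, ... (list truncated; more exist).
Black has legal moves and is not in check → neither.

neither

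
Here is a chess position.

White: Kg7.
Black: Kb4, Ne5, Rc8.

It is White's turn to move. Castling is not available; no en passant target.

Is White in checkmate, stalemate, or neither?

White to move; white king on g7.
In check: no.
Legal moves for White: Kh7, Kh6, Kf6.
White has 3 legal moves and is not in check → neither.

neither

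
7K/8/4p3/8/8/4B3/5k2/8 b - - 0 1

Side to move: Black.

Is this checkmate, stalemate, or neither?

Black to move; black king on f2.
In check: yes, from the white bishop on e3.
King squares — e1: available; f1: available; g1: attacked by Be3; e2: available; g2: available; e3: available; f3: available; g3: available.
Legal moves for Black: Kg3, Kf3, Kxe3, Kg2, Ke2, Kf1, Ke1.
Black is in check but has 7 legal moves → neither.

neither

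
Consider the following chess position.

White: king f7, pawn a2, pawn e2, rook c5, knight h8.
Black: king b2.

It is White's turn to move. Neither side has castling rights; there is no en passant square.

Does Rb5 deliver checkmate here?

no

After Rb5: black king on b2; in check: yes, from the white rook on b5.
Black has 6 legal replies: Kc3, Ka3, Kc2, Kxa2, Kc1, Ka1.
In check but a legal move exists → not checkmate.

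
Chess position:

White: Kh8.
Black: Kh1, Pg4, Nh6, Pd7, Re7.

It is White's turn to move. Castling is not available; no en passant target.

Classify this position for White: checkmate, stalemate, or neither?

White to move; white king on h8.
In check: no.
King squares — g7: attacked by Re7; h7: attacked by Re7; g8: attacked by Nh6.
Legal moves for White: none.
Not in check and no legal moves → stalemate.

stalemate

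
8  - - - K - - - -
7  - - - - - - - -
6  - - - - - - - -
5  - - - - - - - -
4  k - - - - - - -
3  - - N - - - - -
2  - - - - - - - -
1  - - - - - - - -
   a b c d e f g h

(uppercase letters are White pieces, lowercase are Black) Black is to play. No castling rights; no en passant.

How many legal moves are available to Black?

Black to move; king on a4.
In check: yes, from the white knight on c3.
Legal moves: Ka5, Kb4, Kb3, Ka3.
Count: 4.

4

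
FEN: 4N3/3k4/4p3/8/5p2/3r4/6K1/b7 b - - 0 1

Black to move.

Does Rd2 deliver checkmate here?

no

After Rd2: white king on g2; in check: yes, from the black rook on d2.
White has 5 legal replies: Kh3, Kf3, Kh1, Kg1, Kf1.
In check but a legal move exists → not checkmate.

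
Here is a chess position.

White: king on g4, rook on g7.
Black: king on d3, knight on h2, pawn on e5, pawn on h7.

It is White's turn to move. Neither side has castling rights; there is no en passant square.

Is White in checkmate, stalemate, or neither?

White to move; white king on g4.
In check: yes, from the black knight on h2.
Legal moves for White: Kh5, Kg5, Kf5, Kh4, Kh3, Kg3.
White is in check but has 6 legal moves → neither.

neither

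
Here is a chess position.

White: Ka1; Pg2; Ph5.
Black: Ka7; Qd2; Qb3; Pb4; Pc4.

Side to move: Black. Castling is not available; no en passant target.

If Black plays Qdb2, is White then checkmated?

yes

After Qdb2: white king on a1; in check: yes, from the black queen on b2.
King squares — b1: attacked by Qb2; a2: attacked by Qb2; b2: attacked by Qb3.
White has no legal moves → checkmate.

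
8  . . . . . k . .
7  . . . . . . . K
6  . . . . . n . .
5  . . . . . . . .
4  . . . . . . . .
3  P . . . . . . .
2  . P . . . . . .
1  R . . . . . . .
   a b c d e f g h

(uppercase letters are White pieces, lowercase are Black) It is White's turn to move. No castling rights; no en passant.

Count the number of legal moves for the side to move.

White to move; king on h7.
In check: yes, from the black knight on f6.
Legal moves: Kh8, Kh6, Kg6.
Count: 3.

3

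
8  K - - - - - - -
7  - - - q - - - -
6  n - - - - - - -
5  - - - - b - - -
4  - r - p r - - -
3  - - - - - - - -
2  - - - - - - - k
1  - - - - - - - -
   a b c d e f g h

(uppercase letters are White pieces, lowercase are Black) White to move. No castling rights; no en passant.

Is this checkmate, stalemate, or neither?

White to move; white king on a8.
In check: no.
King squares — a7: attacked by Qd7; b7: attacked by Rb4; b8: attacked by Rb4.
Legal moves for White: none.
Not in check and no legal moves → stalemate.

stalemate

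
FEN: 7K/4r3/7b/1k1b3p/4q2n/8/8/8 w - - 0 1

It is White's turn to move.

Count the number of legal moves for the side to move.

White to move; king on h8.
In check: no.
Legal moves: none.
Count: 0.

0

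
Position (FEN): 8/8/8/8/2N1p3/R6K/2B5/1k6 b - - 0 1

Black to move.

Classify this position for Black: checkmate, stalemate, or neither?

neither

Black to move; black king on b1.
In check: yes, from the white bishop on c2.
King squares — a1: attacked by Ra3; c1: available; a2: attacked by Ra3; b2: attacked by Nc4; c2: available.
Legal moves for Black: Kxc2, Kc1.
Black is in check but has 2 legal moves → neither.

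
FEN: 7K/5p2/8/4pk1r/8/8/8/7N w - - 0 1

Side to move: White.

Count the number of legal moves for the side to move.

2

White to move; king on h8.
In check: yes, from the black rook on h5.
Legal moves: Kg8, Kg7.
Count: 2.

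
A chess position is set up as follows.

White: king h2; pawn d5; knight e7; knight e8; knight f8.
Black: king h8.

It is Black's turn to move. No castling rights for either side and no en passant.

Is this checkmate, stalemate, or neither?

stalemate

Black to move; black king on h8.
In check: no.
King squares — g7: attacked by Ne8; h7: attacked by Nf8; g8: attacked by Ne7.
Legal moves for Black: none.
Not in check and no legal moves → stalemate.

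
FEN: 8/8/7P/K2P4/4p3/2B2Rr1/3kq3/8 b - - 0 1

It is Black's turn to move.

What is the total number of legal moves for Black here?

Black to move; king on d2.
In check: yes, from the white bishop on c3.
Legal moves: Kc2, Kd1, Kc1.
Count: 3.

3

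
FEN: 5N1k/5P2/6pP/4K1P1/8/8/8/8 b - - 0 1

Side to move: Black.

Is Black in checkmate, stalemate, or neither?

Black to move; black king on h8.
In check: no.
King squares — g7: attacked by Ph6; h7: attacked by Nf8; g8: attacked by Pf7.
Legal moves for Black: none.
Not in check and no legal moves → stalemate.

stalemate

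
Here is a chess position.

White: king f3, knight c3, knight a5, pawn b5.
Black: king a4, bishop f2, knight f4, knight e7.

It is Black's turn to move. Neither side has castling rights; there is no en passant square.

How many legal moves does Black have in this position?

3

Black to move; king on a4.
In check: yes, from the white knight on c3.
Legal moves: Kxa5, Kb4, Ka3.
Count: 3.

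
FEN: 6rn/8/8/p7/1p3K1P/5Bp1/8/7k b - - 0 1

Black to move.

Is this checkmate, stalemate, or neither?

Black to move; black king on h1.
In check: yes, from the white bishop on f3.
Legal moves for Black: Kh2, Kg1, g2.
Black is in check but has 3 legal moves → neither.

neither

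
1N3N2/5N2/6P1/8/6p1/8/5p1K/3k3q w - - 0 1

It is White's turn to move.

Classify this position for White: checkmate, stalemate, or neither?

neither

White to move; white king on h2.
In check: yes, from the black queen on h1.
King squares — g1: attacked by Qh1; h1: available; g2: attacked by Qh1; g3: available; h3: attacked by Qh1.
Legal moves for White: Kg3, Kxh1.
White is in check but has 2 legal moves → neither.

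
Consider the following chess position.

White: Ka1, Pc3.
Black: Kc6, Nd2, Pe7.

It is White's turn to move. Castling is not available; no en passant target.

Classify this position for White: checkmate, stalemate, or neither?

White to move; white king on a1.
In check: no.
Legal moves for White: Kb2, Ka2, c4.
White has 3 legal moves and is not in check → neither.

neither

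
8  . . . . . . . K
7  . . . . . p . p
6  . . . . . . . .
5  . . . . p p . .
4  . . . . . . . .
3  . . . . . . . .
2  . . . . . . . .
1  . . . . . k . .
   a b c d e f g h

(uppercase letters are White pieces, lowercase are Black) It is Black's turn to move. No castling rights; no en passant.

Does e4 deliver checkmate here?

no

After e4: white king on h8; in check: no.
White is not in check, so this cannot be checkmate.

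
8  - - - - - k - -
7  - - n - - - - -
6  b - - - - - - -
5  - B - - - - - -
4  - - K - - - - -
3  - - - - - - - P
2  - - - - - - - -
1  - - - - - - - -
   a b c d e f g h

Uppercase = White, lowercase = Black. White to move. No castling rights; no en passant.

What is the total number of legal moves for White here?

8

White to move; king on c4.
In check: no.
Legal moves: Bxa6, Kc5, Kd4, Kb4, Kd3, Kc3, Kb3, h4.
Count: 8.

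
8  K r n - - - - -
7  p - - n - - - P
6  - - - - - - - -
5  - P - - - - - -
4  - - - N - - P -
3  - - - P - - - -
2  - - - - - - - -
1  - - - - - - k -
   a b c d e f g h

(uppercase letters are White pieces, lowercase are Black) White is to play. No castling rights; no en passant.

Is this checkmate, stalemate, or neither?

White to move; white king on a8.
In check: yes, from the black rook on b8.
King squares — a7: attacked by Nc8; b7: attacked by Rb8; b8: attacked by Nd7.
Legal moves for White: none.
In check with no legal moves → checkmate.

checkmate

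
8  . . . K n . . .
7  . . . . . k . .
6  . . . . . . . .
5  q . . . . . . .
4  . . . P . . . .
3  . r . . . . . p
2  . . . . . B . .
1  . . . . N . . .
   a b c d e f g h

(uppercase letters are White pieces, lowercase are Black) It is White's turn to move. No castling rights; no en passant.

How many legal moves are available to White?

White to move; king on d8.
In check: yes, from the black queen on a5.
Legal moves: Kc8, Kd7.
Count: 2.

2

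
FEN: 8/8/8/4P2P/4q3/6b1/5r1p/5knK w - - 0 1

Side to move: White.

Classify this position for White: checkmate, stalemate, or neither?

checkmate

White to move; white king on h1.
In check: yes, from the black queen on e4.
King squares — g1: attacked by Kf1; g2: attacked by Kf1; h2: attacked by Rf2.
Legal moves for White: none.
In check with no legal moves → checkmate.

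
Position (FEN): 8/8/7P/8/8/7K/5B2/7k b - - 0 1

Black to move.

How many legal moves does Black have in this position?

0

Black to move; king on h1.
In check: no.
Legal moves: none.
Count: 0.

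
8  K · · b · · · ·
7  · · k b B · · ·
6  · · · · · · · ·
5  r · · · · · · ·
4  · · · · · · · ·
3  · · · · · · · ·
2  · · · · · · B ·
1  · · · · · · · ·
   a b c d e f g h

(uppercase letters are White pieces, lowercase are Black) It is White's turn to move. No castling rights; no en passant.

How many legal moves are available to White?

0

White to move; king on a8.
In check: yes, from the black rook on a5.
Legal moves: none.
Count: 0.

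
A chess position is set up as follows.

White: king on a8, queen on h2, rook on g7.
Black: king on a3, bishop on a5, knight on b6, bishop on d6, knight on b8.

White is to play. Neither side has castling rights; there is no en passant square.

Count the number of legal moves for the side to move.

2

White to move; king on a8.
In check: yes, from the black knight on b6.
Legal moves: Kb7, Ka7.
Count: 2.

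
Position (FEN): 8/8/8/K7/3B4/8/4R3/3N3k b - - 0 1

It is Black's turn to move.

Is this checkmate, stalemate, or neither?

Black to move; black king on h1.
In check: no.
King squares — g1: attacked by Bd4; g2: attacked by Re2; h2: attacked by Re2.
Legal moves for Black: none.
Not in check and no legal moves → stalemate.

stalemate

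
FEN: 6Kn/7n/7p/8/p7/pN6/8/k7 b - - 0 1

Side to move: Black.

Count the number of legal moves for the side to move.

Black to move; king on a1.
In check: yes, from the white knight on b3.
Legal moves: Kb2, Ka2, Kb1, axb3.
Count: 4.

4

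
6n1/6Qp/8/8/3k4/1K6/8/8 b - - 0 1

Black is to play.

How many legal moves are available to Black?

Black to move; king on d4.
In check: yes, from the white queen on g7.
Legal moves: Kd5, Kc5, Ke4, Ke3, Kd3, Nf6.
Count: 6.

6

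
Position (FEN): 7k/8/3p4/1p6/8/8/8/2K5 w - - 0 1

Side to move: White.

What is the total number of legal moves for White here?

5

White to move; king on c1.
In check: no.
Legal moves: Kd2, Kc2, Kb2, Kd1, Kb1.
Count: 5.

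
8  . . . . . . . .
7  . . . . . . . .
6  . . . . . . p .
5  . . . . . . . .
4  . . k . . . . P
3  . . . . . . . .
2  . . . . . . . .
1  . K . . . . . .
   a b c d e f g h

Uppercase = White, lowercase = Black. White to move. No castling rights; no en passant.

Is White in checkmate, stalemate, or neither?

neither

White to move; white king on b1.
In check: no.
Legal moves for White: Kc2, Kb2, Ka2, Kc1, Ka1, h5.
White has 6 legal moves and is not in check → neither.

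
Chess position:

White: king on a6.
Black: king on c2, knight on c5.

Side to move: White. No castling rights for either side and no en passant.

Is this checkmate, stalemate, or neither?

neither

White to move; white king on a6.
In check: yes, from the black knight on c5.
Legal moves for White: Ka7, Kb6, Kb5, Ka5.
White is in check but has 4 legal moves → neither.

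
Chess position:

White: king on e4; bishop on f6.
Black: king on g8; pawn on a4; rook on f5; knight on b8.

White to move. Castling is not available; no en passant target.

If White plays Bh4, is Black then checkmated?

no

After Bh4: black king on g8; in check: no.
Black is not in check, so this cannot be checkmate.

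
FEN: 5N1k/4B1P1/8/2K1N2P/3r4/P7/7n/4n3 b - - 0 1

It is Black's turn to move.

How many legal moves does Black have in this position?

Black to move; king on h8.
In check: yes, from the white pawn on g7.
Legal moves: Kg8, Kxg7.
Count: 2.

2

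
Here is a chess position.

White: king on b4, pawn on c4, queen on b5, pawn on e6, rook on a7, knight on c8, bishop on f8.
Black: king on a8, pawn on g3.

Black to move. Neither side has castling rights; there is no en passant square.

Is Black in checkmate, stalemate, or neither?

Black to move; black king on a8.
In check: yes, from the white rook on a7.
King squares — a7: attacked by Nc8; b7: attacked by Qb5; b8: attacked by Qb5.
Legal moves for Black: none.
In check with no legal moves → checkmate.

checkmate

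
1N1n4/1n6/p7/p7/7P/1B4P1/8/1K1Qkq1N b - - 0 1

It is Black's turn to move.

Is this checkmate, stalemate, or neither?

checkmate

Black to move; black king on e1.
In check: yes, from the white queen on d1.
King squares — d1: attacked by Bb3; f1: own queen; d2: attacked by Qd1; e2: attacked by Qd1; f2: attacked by Nh1.
Legal moves for Black: none.
In check with no legal moves → checkmate.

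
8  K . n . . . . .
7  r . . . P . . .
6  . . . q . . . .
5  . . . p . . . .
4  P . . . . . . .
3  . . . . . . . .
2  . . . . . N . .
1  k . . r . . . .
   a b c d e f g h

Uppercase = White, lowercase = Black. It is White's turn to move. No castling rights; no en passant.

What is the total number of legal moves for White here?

0

White to move; king on a8.
In check: yes, from the black rook on a7.
Legal moves: none.
Count: 0.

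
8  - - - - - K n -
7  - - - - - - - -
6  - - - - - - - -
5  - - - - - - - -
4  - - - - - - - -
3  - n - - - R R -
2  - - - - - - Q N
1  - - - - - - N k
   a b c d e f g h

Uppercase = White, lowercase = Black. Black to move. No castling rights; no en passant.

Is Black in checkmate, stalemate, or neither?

checkmate

Black to move; black king on h1.
In check: yes, from the white queen on g2.
King squares — g1: attacked by Qg2; g2: attacked by Rg3; h2: attacked by Qg2.
Legal moves for Black: none.
In check with no legal moves → checkmate.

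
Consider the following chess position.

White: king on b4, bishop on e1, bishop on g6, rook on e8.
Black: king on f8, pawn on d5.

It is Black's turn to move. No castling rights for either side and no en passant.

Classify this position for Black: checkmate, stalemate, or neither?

neither

Black to move; black king on f8.
In check: yes, from the white rook on e8.
Legal moves for Black: Kg7.
Black is in check but has 1 legal move → neither.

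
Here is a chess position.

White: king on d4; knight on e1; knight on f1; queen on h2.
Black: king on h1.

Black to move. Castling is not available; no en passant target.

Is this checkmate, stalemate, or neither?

checkmate

Black to move; black king on h1.
In check: yes, from the white queen on h2.
King squares — g1: attacked by Qh2; g2: attacked by Ne1; h2: attacked by Nf1.
Legal moves for Black: none.
In check with no legal moves → checkmate.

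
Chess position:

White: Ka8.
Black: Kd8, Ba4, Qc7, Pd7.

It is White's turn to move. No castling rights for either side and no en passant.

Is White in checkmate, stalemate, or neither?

stalemate

White to move; white king on a8.
In check: no.
King squares — a7: attacked by Qc7; b7: attacked by Qc7; b8: attacked by Qc7.
Legal moves for White: none.
Not in check and no legal moves → stalemate.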